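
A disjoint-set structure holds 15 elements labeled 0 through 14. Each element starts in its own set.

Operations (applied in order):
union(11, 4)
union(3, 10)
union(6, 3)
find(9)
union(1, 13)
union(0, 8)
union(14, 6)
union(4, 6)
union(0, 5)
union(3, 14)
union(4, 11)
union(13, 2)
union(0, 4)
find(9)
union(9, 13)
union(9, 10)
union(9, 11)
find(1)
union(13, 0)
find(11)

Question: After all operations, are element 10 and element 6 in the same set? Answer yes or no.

Answer: yes

Derivation:
Step 1: union(11, 4) -> merged; set of 11 now {4, 11}
Step 2: union(3, 10) -> merged; set of 3 now {3, 10}
Step 3: union(6, 3) -> merged; set of 6 now {3, 6, 10}
Step 4: find(9) -> no change; set of 9 is {9}
Step 5: union(1, 13) -> merged; set of 1 now {1, 13}
Step 6: union(0, 8) -> merged; set of 0 now {0, 8}
Step 7: union(14, 6) -> merged; set of 14 now {3, 6, 10, 14}
Step 8: union(4, 6) -> merged; set of 4 now {3, 4, 6, 10, 11, 14}
Step 9: union(0, 5) -> merged; set of 0 now {0, 5, 8}
Step 10: union(3, 14) -> already same set; set of 3 now {3, 4, 6, 10, 11, 14}
Step 11: union(4, 11) -> already same set; set of 4 now {3, 4, 6, 10, 11, 14}
Step 12: union(13, 2) -> merged; set of 13 now {1, 2, 13}
Step 13: union(0, 4) -> merged; set of 0 now {0, 3, 4, 5, 6, 8, 10, 11, 14}
Step 14: find(9) -> no change; set of 9 is {9}
Step 15: union(9, 13) -> merged; set of 9 now {1, 2, 9, 13}
Step 16: union(9, 10) -> merged; set of 9 now {0, 1, 2, 3, 4, 5, 6, 8, 9, 10, 11, 13, 14}
Step 17: union(9, 11) -> already same set; set of 9 now {0, 1, 2, 3, 4, 5, 6, 8, 9, 10, 11, 13, 14}
Step 18: find(1) -> no change; set of 1 is {0, 1, 2, 3, 4, 5, 6, 8, 9, 10, 11, 13, 14}
Step 19: union(13, 0) -> already same set; set of 13 now {0, 1, 2, 3, 4, 5, 6, 8, 9, 10, 11, 13, 14}
Step 20: find(11) -> no change; set of 11 is {0, 1, 2, 3, 4, 5, 6, 8, 9, 10, 11, 13, 14}
Set of 10: {0, 1, 2, 3, 4, 5, 6, 8, 9, 10, 11, 13, 14}; 6 is a member.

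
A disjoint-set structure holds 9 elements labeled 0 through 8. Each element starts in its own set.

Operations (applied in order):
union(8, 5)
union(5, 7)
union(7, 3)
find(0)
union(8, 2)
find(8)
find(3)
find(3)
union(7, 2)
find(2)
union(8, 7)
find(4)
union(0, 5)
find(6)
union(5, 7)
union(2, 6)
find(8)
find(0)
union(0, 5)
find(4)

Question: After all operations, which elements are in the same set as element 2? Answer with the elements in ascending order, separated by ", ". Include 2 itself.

Step 1: union(8, 5) -> merged; set of 8 now {5, 8}
Step 2: union(5, 7) -> merged; set of 5 now {5, 7, 8}
Step 3: union(7, 3) -> merged; set of 7 now {3, 5, 7, 8}
Step 4: find(0) -> no change; set of 0 is {0}
Step 5: union(8, 2) -> merged; set of 8 now {2, 3, 5, 7, 8}
Step 6: find(8) -> no change; set of 8 is {2, 3, 5, 7, 8}
Step 7: find(3) -> no change; set of 3 is {2, 3, 5, 7, 8}
Step 8: find(3) -> no change; set of 3 is {2, 3, 5, 7, 8}
Step 9: union(7, 2) -> already same set; set of 7 now {2, 3, 5, 7, 8}
Step 10: find(2) -> no change; set of 2 is {2, 3, 5, 7, 8}
Step 11: union(8, 7) -> already same set; set of 8 now {2, 3, 5, 7, 8}
Step 12: find(4) -> no change; set of 4 is {4}
Step 13: union(0, 5) -> merged; set of 0 now {0, 2, 3, 5, 7, 8}
Step 14: find(6) -> no change; set of 6 is {6}
Step 15: union(5, 7) -> already same set; set of 5 now {0, 2, 3, 5, 7, 8}
Step 16: union(2, 6) -> merged; set of 2 now {0, 2, 3, 5, 6, 7, 8}
Step 17: find(8) -> no change; set of 8 is {0, 2, 3, 5, 6, 7, 8}
Step 18: find(0) -> no change; set of 0 is {0, 2, 3, 5, 6, 7, 8}
Step 19: union(0, 5) -> already same set; set of 0 now {0, 2, 3, 5, 6, 7, 8}
Step 20: find(4) -> no change; set of 4 is {4}
Component of 2: {0, 2, 3, 5, 6, 7, 8}

Answer: 0, 2, 3, 5, 6, 7, 8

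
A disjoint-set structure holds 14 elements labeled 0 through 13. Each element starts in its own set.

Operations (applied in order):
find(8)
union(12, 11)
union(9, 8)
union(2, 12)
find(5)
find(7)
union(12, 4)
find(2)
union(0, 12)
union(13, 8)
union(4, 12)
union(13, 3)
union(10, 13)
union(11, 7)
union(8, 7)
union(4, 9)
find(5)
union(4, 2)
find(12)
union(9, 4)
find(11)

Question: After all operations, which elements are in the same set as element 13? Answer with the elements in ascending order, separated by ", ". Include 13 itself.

Step 1: find(8) -> no change; set of 8 is {8}
Step 2: union(12, 11) -> merged; set of 12 now {11, 12}
Step 3: union(9, 8) -> merged; set of 9 now {8, 9}
Step 4: union(2, 12) -> merged; set of 2 now {2, 11, 12}
Step 5: find(5) -> no change; set of 5 is {5}
Step 6: find(7) -> no change; set of 7 is {7}
Step 7: union(12, 4) -> merged; set of 12 now {2, 4, 11, 12}
Step 8: find(2) -> no change; set of 2 is {2, 4, 11, 12}
Step 9: union(0, 12) -> merged; set of 0 now {0, 2, 4, 11, 12}
Step 10: union(13, 8) -> merged; set of 13 now {8, 9, 13}
Step 11: union(4, 12) -> already same set; set of 4 now {0, 2, 4, 11, 12}
Step 12: union(13, 3) -> merged; set of 13 now {3, 8, 9, 13}
Step 13: union(10, 13) -> merged; set of 10 now {3, 8, 9, 10, 13}
Step 14: union(11, 7) -> merged; set of 11 now {0, 2, 4, 7, 11, 12}
Step 15: union(8, 7) -> merged; set of 8 now {0, 2, 3, 4, 7, 8, 9, 10, 11, 12, 13}
Step 16: union(4, 9) -> already same set; set of 4 now {0, 2, 3, 4, 7, 8, 9, 10, 11, 12, 13}
Step 17: find(5) -> no change; set of 5 is {5}
Step 18: union(4, 2) -> already same set; set of 4 now {0, 2, 3, 4, 7, 8, 9, 10, 11, 12, 13}
Step 19: find(12) -> no change; set of 12 is {0, 2, 3, 4, 7, 8, 9, 10, 11, 12, 13}
Step 20: union(9, 4) -> already same set; set of 9 now {0, 2, 3, 4, 7, 8, 9, 10, 11, 12, 13}
Step 21: find(11) -> no change; set of 11 is {0, 2, 3, 4, 7, 8, 9, 10, 11, 12, 13}
Component of 13: {0, 2, 3, 4, 7, 8, 9, 10, 11, 12, 13}

Answer: 0, 2, 3, 4, 7, 8, 9, 10, 11, 12, 13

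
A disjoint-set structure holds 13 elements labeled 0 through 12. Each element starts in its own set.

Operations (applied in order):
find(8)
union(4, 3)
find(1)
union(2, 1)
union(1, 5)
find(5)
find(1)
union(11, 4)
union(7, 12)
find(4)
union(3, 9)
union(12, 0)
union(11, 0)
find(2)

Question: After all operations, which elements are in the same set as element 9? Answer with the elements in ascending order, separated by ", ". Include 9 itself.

Answer: 0, 3, 4, 7, 9, 11, 12

Derivation:
Step 1: find(8) -> no change; set of 8 is {8}
Step 2: union(4, 3) -> merged; set of 4 now {3, 4}
Step 3: find(1) -> no change; set of 1 is {1}
Step 4: union(2, 1) -> merged; set of 2 now {1, 2}
Step 5: union(1, 5) -> merged; set of 1 now {1, 2, 5}
Step 6: find(5) -> no change; set of 5 is {1, 2, 5}
Step 7: find(1) -> no change; set of 1 is {1, 2, 5}
Step 8: union(11, 4) -> merged; set of 11 now {3, 4, 11}
Step 9: union(7, 12) -> merged; set of 7 now {7, 12}
Step 10: find(4) -> no change; set of 4 is {3, 4, 11}
Step 11: union(3, 9) -> merged; set of 3 now {3, 4, 9, 11}
Step 12: union(12, 0) -> merged; set of 12 now {0, 7, 12}
Step 13: union(11, 0) -> merged; set of 11 now {0, 3, 4, 7, 9, 11, 12}
Step 14: find(2) -> no change; set of 2 is {1, 2, 5}
Component of 9: {0, 3, 4, 7, 9, 11, 12}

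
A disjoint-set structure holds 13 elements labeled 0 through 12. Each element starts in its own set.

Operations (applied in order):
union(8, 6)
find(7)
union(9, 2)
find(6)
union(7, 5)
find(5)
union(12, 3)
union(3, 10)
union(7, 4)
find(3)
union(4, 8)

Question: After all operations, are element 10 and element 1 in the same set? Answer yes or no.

Answer: no

Derivation:
Step 1: union(8, 6) -> merged; set of 8 now {6, 8}
Step 2: find(7) -> no change; set of 7 is {7}
Step 3: union(9, 2) -> merged; set of 9 now {2, 9}
Step 4: find(6) -> no change; set of 6 is {6, 8}
Step 5: union(7, 5) -> merged; set of 7 now {5, 7}
Step 6: find(5) -> no change; set of 5 is {5, 7}
Step 7: union(12, 3) -> merged; set of 12 now {3, 12}
Step 8: union(3, 10) -> merged; set of 3 now {3, 10, 12}
Step 9: union(7, 4) -> merged; set of 7 now {4, 5, 7}
Step 10: find(3) -> no change; set of 3 is {3, 10, 12}
Step 11: union(4, 8) -> merged; set of 4 now {4, 5, 6, 7, 8}
Set of 10: {3, 10, 12}; 1 is not a member.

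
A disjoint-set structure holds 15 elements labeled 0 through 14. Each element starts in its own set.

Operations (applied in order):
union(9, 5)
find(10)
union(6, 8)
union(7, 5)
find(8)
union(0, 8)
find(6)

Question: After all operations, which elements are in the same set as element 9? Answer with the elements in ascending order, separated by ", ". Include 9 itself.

Answer: 5, 7, 9

Derivation:
Step 1: union(9, 5) -> merged; set of 9 now {5, 9}
Step 2: find(10) -> no change; set of 10 is {10}
Step 3: union(6, 8) -> merged; set of 6 now {6, 8}
Step 4: union(7, 5) -> merged; set of 7 now {5, 7, 9}
Step 5: find(8) -> no change; set of 8 is {6, 8}
Step 6: union(0, 8) -> merged; set of 0 now {0, 6, 8}
Step 7: find(6) -> no change; set of 6 is {0, 6, 8}
Component of 9: {5, 7, 9}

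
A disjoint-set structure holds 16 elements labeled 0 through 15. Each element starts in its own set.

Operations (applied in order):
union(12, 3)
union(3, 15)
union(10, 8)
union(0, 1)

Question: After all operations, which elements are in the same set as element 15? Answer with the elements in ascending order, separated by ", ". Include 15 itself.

Answer: 3, 12, 15

Derivation:
Step 1: union(12, 3) -> merged; set of 12 now {3, 12}
Step 2: union(3, 15) -> merged; set of 3 now {3, 12, 15}
Step 3: union(10, 8) -> merged; set of 10 now {8, 10}
Step 4: union(0, 1) -> merged; set of 0 now {0, 1}
Component of 15: {3, 12, 15}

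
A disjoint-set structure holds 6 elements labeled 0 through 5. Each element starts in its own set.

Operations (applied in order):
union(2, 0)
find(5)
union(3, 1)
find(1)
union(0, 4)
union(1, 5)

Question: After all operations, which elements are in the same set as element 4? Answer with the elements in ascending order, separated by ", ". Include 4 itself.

Step 1: union(2, 0) -> merged; set of 2 now {0, 2}
Step 2: find(5) -> no change; set of 5 is {5}
Step 3: union(3, 1) -> merged; set of 3 now {1, 3}
Step 4: find(1) -> no change; set of 1 is {1, 3}
Step 5: union(0, 4) -> merged; set of 0 now {0, 2, 4}
Step 6: union(1, 5) -> merged; set of 1 now {1, 3, 5}
Component of 4: {0, 2, 4}

Answer: 0, 2, 4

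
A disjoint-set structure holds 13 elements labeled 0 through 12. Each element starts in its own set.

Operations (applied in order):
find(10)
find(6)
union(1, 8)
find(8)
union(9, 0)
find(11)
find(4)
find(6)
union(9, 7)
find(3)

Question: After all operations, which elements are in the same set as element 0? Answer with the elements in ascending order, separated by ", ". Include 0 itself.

Step 1: find(10) -> no change; set of 10 is {10}
Step 2: find(6) -> no change; set of 6 is {6}
Step 3: union(1, 8) -> merged; set of 1 now {1, 8}
Step 4: find(8) -> no change; set of 8 is {1, 8}
Step 5: union(9, 0) -> merged; set of 9 now {0, 9}
Step 6: find(11) -> no change; set of 11 is {11}
Step 7: find(4) -> no change; set of 4 is {4}
Step 8: find(6) -> no change; set of 6 is {6}
Step 9: union(9, 7) -> merged; set of 9 now {0, 7, 9}
Step 10: find(3) -> no change; set of 3 is {3}
Component of 0: {0, 7, 9}

Answer: 0, 7, 9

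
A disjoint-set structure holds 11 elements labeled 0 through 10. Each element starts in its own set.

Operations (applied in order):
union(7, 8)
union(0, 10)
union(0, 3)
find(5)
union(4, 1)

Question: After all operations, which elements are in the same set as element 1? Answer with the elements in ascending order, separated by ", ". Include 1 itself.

Step 1: union(7, 8) -> merged; set of 7 now {7, 8}
Step 2: union(0, 10) -> merged; set of 0 now {0, 10}
Step 3: union(0, 3) -> merged; set of 0 now {0, 3, 10}
Step 4: find(5) -> no change; set of 5 is {5}
Step 5: union(4, 1) -> merged; set of 4 now {1, 4}
Component of 1: {1, 4}

Answer: 1, 4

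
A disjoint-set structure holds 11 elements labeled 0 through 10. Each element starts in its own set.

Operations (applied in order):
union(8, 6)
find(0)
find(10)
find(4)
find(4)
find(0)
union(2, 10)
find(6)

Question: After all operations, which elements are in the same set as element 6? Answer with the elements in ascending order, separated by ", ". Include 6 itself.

Step 1: union(8, 6) -> merged; set of 8 now {6, 8}
Step 2: find(0) -> no change; set of 0 is {0}
Step 3: find(10) -> no change; set of 10 is {10}
Step 4: find(4) -> no change; set of 4 is {4}
Step 5: find(4) -> no change; set of 4 is {4}
Step 6: find(0) -> no change; set of 0 is {0}
Step 7: union(2, 10) -> merged; set of 2 now {2, 10}
Step 8: find(6) -> no change; set of 6 is {6, 8}
Component of 6: {6, 8}

Answer: 6, 8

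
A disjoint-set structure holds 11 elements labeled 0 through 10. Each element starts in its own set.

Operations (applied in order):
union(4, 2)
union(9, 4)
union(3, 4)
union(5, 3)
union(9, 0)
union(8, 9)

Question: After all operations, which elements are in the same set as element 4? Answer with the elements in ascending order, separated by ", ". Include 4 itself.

Answer: 0, 2, 3, 4, 5, 8, 9

Derivation:
Step 1: union(4, 2) -> merged; set of 4 now {2, 4}
Step 2: union(9, 4) -> merged; set of 9 now {2, 4, 9}
Step 3: union(3, 4) -> merged; set of 3 now {2, 3, 4, 9}
Step 4: union(5, 3) -> merged; set of 5 now {2, 3, 4, 5, 9}
Step 5: union(9, 0) -> merged; set of 9 now {0, 2, 3, 4, 5, 9}
Step 6: union(8, 9) -> merged; set of 8 now {0, 2, 3, 4, 5, 8, 9}
Component of 4: {0, 2, 3, 4, 5, 8, 9}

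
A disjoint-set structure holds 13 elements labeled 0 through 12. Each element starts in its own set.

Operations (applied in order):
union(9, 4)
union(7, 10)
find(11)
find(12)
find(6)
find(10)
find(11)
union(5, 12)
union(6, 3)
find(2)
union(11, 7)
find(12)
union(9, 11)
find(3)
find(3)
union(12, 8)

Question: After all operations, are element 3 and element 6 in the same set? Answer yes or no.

Step 1: union(9, 4) -> merged; set of 9 now {4, 9}
Step 2: union(7, 10) -> merged; set of 7 now {7, 10}
Step 3: find(11) -> no change; set of 11 is {11}
Step 4: find(12) -> no change; set of 12 is {12}
Step 5: find(6) -> no change; set of 6 is {6}
Step 6: find(10) -> no change; set of 10 is {7, 10}
Step 7: find(11) -> no change; set of 11 is {11}
Step 8: union(5, 12) -> merged; set of 5 now {5, 12}
Step 9: union(6, 3) -> merged; set of 6 now {3, 6}
Step 10: find(2) -> no change; set of 2 is {2}
Step 11: union(11, 7) -> merged; set of 11 now {7, 10, 11}
Step 12: find(12) -> no change; set of 12 is {5, 12}
Step 13: union(9, 11) -> merged; set of 9 now {4, 7, 9, 10, 11}
Step 14: find(3) -> no change; set of 3 is {3, 6}
Step 15: find(3) -> no change; set of 3 is {3, 6}
Step 16: union(12, 8) -> merged; set of 12 now {5, 8, 12}
Set of 3: {3, 6}; 6 is a member.

Answer: yes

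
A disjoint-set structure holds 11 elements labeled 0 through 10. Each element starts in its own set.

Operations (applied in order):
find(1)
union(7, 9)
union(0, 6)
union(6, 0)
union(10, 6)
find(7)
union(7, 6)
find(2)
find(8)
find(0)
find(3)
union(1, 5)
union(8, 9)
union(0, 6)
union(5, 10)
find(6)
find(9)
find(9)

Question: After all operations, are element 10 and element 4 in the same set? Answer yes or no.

Answer: no

Derivation:
Step 1: find(1) -> no change; set of 1 is {1}
Step 2: union(7, 9) -> merged; set of 7 now {7, 9}
Step 3: union(0, 6) -> merged; set of 0 now {0, 6}
Step 4: union(6, 0) -> already same set; set of 6 now {0, 6}
Step 5: union(10, 6) -> merged; set of 10 now {0, 6, 10}
Step 6: find(7) -> no change; set of 7 is {7, 9}
Step 7: union(7, 6) -> merged; set of 7 now {0, 6, 7, 9, 10}
Step 8: find(2) -> no change; set of 2 is {2}
Step 9: find(8) -> no change; set of 8 is {8}
Step 10: find(0) -> no change; set of 0 is {0, 6, 7, 9, 10}
Step 11: find(3) -> no change; set of 3 is {3}
Step 12: union(1, 5) -> merged; set of 1 now {1, 5}
Step 13: union(8, 9) -> merged; set of 8 now {0, 6, 7, 8, 9, 10}
Step 14: union(0, 6) -> already same set; set of 0 now {0, 6, 7, 8, 9, 10}
Step 15: union(5, 10) -> merged; set of 5 now {0, 1, 5, 6, 7, 8, 9, 10}
Step 16: find(6) -> no change; set of 6 is {0, 1, 5, 6, 7, 8, 9, 10}
Step 17: find(9) -> no change; set of 9 is {0, 1, 5, 6, 7, 8, 9, 10}
Step 18: find(9) -> no change; set of 9 is {0, 1, 5, 6, 7, 8, 9, 10}
Set of 10: {0, 1, 5, 6, 7, 8, 9, 10}; 4 is not a member.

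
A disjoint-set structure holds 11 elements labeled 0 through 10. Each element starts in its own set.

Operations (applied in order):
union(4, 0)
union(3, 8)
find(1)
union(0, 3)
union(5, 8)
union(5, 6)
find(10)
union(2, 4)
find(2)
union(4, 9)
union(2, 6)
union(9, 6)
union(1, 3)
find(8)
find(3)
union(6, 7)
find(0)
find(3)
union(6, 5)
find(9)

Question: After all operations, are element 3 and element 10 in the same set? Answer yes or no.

Answer: no

Derivation:
Step 1: union(4, 0) -> merged; set of 4 now {0, 4}
Step 2: union(3, 8) -> merged; set of 3 now {3, 8}
Step 3: find(1) -> no change; set of 1 is {1}
Step 4: union(0, 3) -> merged; set of 0 now {0, 3, 4, 8}
Step 5: union(5, 8) -> merged; set of 5 now {0, 3, 4, 5, 8}
Step 6: union(5, 6) -> merged; set of 5 now {0, 3, 4, 5, 6, 8}
Step 7: find(10) -> no change; set of 10 is {10}
Step 8: union(2, 4) -> merged; set of 2 now {0, 2, 3, 4, 5, 6, 8}
Step 9: find(2) -> no change; set of 2 is {0, 2, 3, 4, 5, 6, 8}
Step 10: union(4, 9) -> merged; set of 4 now {0, 2, 3, 4, 5, 6, 8, 9}
Step 11: union(2, 6) -> already same set; set of 2 now {0, 2, 3, 4, 5, 6, 8, 9}
Step 12: union(9, 6) -> already same set; set of 9 now {0, 2, 3, 4, 5, 6, 8, 9}
Step 13: union(1, 3) -> merged; set of 1 now {0, 1, 2, 3, 4, 5, 6, 8, 9}
Step 14: find(8) -> no change; set of 8 is {0, 1, 2, 3, 4, 5, 6, 8, 9}
Step 15: find(3) -> no change; set of 3 is {0, 1, 2, 3, 4, 5, 6, 8, 9}
Step 16: union(6, 7) -> merged; set of 6 now {0, 1, 2, 3, 4, 5, 6, 7, 8, 9}
Step 17: find(0) -> no change; set of 0 is {0, 1, 2, 3, 4, 5, 6, 7, 8, 9}
Step 18: find(3) -> no change; set of 3 is {0, 1, 2, 3, 4, 5, 6, 7, 8, 9}
Step 19: union(6, 5) -> already same set; set of 6 now {0, 1, 2, 3, 4, 5, 6, 7, 8, 9}
Step 20: find(9) -> no change; set of 9 is {0, 1, 2, 3, 4, 5, 6, 7, 8, 9}
Set of 3: {0, 1, 2, 3, 4, 5, 6, 7, 8, 9}; 10 is not a member.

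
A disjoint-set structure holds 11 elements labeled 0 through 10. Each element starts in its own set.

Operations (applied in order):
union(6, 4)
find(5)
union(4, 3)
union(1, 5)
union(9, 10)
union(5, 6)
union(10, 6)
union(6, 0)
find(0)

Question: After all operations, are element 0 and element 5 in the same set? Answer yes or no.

Answer: yes

Derivation:
Step 1: union(6, 4) -> merged; set of 6 now {4, 6}
Step 2: find(5) -> no change; set of 5 is {5}
Step 3: union(4, 3) -> merged; set of 4 now {3, 4, 6}
Step 4: union(1, 5) -> merged; set of 1 now {1, 5}
Step 5: union(9, 10) -> merged; set of 9 now {9, 10}
Step 6: union(5, 6) -> merged; set of 5 now {1, 3, 4, 5, 6}
Step 7: union(10, 6) -> merged; set of 10 now {1, 3, 4, 5, 6, 9, 10}
Step 8: union(6, 0) -> merged; set of 6 now {0, 1, 3, 4, 5, 6, 9, 10}
Step 9: find(0) -> no change; set of 0 is {0, 1, 3, 4, 5, 6, 9, 10}
Set of 0: {0, 1, 3, 4, 5, 6, 9, 10}; 5 is a member.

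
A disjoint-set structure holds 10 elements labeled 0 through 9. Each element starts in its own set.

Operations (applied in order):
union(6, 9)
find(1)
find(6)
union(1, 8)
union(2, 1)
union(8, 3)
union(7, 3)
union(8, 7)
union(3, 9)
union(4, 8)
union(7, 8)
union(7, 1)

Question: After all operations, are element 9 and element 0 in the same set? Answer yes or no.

Step 1: union(6, 9) -> merged; set of 6 now {6, 9}
Step 2: find(1) -> no change; set of 1 is {1}
Step 3: find(6) -> no change; set of 6 is {6, 9}
Step 4: union(1, 8) -> merged; set of 1 now {1, 8}
Step 5: union(2, 1) -> merged; set of 2 now {1, 2, 8}
Step 6: union(8, 3) -> merged; set of 8 now {1, 2, 3, 8}
Step 7: union(7, 3) -> merged; set of 7 now {1, 2, 3, 7, 8}
Step 8: union(8, 7) -> already same set; set of 8 now {1, 2, 3, 7, 8}
Step 9: union(3, 9) -> merged; set of 3 now {1, 2, 3, 6, 7, 8, 9}
Step 10: union(4, 8) -> merged; set of 4 now {1, 2, 3, 4, 6, 7, 8, 9}
Step 11: union(7, 8) -> already same set; set of 7 now {1, 2, 3, 4, 6, 7, 8, 9}
Step 12: union(7, 1) -> already same set; set of 7 now {1, 2, 3, 4, 6, 7, 8, 9}
Set of 9: {1, 2, 3, 4, 6, 7, 8, 9}; 0 is not a member.

Answer: no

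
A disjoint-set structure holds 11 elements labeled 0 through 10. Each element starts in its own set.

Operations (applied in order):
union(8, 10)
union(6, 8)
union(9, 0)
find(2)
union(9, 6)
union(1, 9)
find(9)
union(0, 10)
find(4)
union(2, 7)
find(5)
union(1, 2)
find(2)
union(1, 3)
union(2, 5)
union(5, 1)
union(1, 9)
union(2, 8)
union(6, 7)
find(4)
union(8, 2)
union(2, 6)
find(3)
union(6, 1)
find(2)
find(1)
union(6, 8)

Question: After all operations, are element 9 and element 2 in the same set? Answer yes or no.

Answer: yes

Derivation:
Step 1: union(8, 10) -> merged; set of 8 now {8, 10}
Step 2: union(6, 8) -> merged; set of 6 now {6, 8, 10}
Step 3: union(9, 0) -> merged; set of 9 now {0, 9}
Step 4: find(2) -> no change; set of 2 is {2}
Step 5: union(9, 6) -> merged; set of 9 now {0, 6, 8, 9, 10}
Step 6: union(1, 9) -> merged; set of 1 now {0, 1, 6, 8, 9, 10}
Step 7: find(9) -> no change; set of 9 is {0, 1, 6, 8, 9, 10}
Step 8: union(0, 10) -> already same set; set of 0 now {0, 1, 6, 8, 9, 10}
Step 9: find(4) -> no change; set of 4 is {4}
Step 10: union(2, 7) -> merged; set of 2 now {2, 7}
Step 11: find(5) -> no change; set of 5 is {5}
Step 12: union(1, 2) -> merged; set of 1 now {0, 1, 2, 6, 7, 8, 9, 10}
Step 13: find(2) -> no change; set of 2 is {0, 1, 2, 6, 7, 8, 9, 10}
Step 14: union(1, 3) -> merged; set of 1 now {0, 1, 2, 3, 6, 7, 8, 9, 10}
Step 15: union(2, 5) -> merged; set of 2 now {0, 1, 2, 3, 5, 6, 7, 8, 9, 10}
Step 16: union(5, 1) -> already same set; set of 5 now {0, 1, 2, 3, 5, 6, 7, 8, 9, 10}
Step 17: union(1, 9) -> already same set; set of 1 now {0, 1, 2, 3, 5, 6, 7, 8, 9, 10}
Step 18: union(2, 8) -> already same set; set of 2 now {0, 1, 2, 3, 5, 6, 7, 8, 9, 10}
Step 19: union(6, 7) -> already same set; set of 6 now {0, 1, 2, 3, 5, 6, 7, 8, 9, 10}
Step 20: find(4) -> no change; set of 4 is {4}
Step 21: union(8, 2) -> already same set; set of 8 now {0, 1, 2, 3, 5, 6, 7, 8, 9, 10}
Step 22: union(2, 6) -> already same set; set of 2 now {0, 1, 2, 3, 5, 6, 7, 8, 9, 10}
Step 23: find(3) -> no change; set of 3 is {0, 1, 2, 3, 5, 6, 7, 8, 9, 10}
Step 24: union(6, 1) -> already same set; set of 6 now {0, 1, 2, 3, 5, 6, 7, 8, 9, 10}
Step 25: find(2) -> no change; set of 2 is {0, 1, 2, 3, 5, 6, 7, 8, 9, 10}
Step 26: find(1) -> no change; set of 1 is {0, 1, 2, 3, 5, 6, 7, 8, 9, 10}
Step 27: union(6, 8) -> already same set; set of 6 now {0, 1, 2, 3, 5, 6, 7, 8, 9, 10}
Set of 9: {0, 1, 2, 3, 5, 6, 7, 8, 9, 10}; 2 is a member.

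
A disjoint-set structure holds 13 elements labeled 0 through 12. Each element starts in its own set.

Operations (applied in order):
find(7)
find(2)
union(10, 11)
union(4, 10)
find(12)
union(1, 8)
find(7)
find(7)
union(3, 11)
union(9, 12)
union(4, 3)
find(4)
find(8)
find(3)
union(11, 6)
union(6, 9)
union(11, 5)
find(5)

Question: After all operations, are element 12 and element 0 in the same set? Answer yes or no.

Step 1: find(7) -> no change; set of 7 is {7}
Step 2: find(2) -> no change; set of 2 is {2}
Step 3: union(10, 11) -> merged; set of 10 now {10, 11}
Step 4: union(4, 10) -> merged; set of 4 now {4, 10, 11}
Step 5: find(12) -> no change; set of 12 is {12}
Step 6: union(1, 8) -> merged; set of 1 now {1, 8}
Step 7: find(7) -> no change; set of 7 is {7}
Step 8: find(7) -> no change; set of 7 is {7}
Step 9: union(3, 11) -> merged; set of 3 now {3, 4, 10, 11}
Step 10: union(9, 12) -> merged; set of 9 now {9, 12}
Step 11: union(4, 3) -> already same set; set of 4 now {3, 4, 10, 11}
Step 12: find(4) -> no change; set of 4 is {3, 4, 10, 11}
Step 13: find(8) -> no change; set of 8 is {1, 8}
Step 14: find(3) -> no change; set of 3 is {3, 4, 10, 11}
Step 15: union(11, 6) -> merged; set of 11 now {3, 4, 6, 10, 11}
Step 16: union(6, 9) -> merged; set of 6 now {3, 4, 6, 9, 10, 11, 12}
Step 17: union(11, 5) -> merged; set of 11 now {3, 4, 5, 6, 9, 10, 11, 12}
Step 18: find(5) -> no change; set of 5 is {3, 4, 5, 6, 9, 10, 11, 12}
Set of 12: {3, 4, 5, 6, 9, 10, 11, 12}; 0 is not a member.

Answer: no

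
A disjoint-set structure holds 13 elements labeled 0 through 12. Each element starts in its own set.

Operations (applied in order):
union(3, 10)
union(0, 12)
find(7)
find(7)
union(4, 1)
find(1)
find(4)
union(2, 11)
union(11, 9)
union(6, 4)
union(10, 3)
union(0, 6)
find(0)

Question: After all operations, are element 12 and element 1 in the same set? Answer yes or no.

Answer: yes

Derivation:
Step 1: union(3, 10) -> merged; set of 3 now {3, 10}
Step 2: union(0, 12) -> merged; set of 0 now {0, 12}
Step 3: find(7) -> no change; set of 7 is {7}
Step 4: find(7) -> no change; set of 7 is {7}
Step 5: union(4, 1) -> merged; set of 4 now {1, 4}
Step 6: find(1) -> no change; set of 1 is {1, 4}
Step 7: find(4) -> no change; set of 4 is {1, 4}
Step 8: union(2, 11) -> merged; set of 2 now {2, 11}
Step 9: union(11, 9) -> merged; set of 11 now {2, 9, 11}
Step 10: union(6, 4) -> merged; set of 6 now {1, 4, 6}
Step 11: union(10, 3) -> already same set; set of 10 now {3, 10}
Step 12: union(0, 6) -> merged; set of 0 now {0, 1, 4, 6, 12}
Step 13: find(0) -> no change; set of 0 is {0, 1, 4, 6, 12}
Set of 12: {0, 1, 4, 6, 12}; 1 is a member.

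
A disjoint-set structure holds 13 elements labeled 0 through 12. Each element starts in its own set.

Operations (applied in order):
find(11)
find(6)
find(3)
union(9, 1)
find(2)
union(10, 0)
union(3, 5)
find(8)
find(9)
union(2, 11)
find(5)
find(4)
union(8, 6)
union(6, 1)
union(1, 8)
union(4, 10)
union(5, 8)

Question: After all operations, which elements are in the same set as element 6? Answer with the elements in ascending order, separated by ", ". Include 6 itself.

Step 1: find(11) -> no change; set of 11 is {11}
Step 2: find(6) -> no change; set of 6 is {6}
Step 3: find(3) -> no change; set of 3 is {3}
Step 4: union(9, 1) -> merged; set of 9 now {1, 9}
Step 5: find(2) -> no change; set of 2 is {2}
Step 6: union(10, 0) -> merged; set of 10 now {0, 10}
Step 7: union(3, 5) -> merged; set of 3 now {3, 5}
Step 8: find(8) -> no change; set of 8 is {8}
Step 9: find(9) -> no change; set of 9 is {1, 9}
Step 10: union(2, 11) -> merged; set of 2 now {2, 11}
Step 11: find(5) -> no change; set of 5 is {3, 5}
Step 12: find(4) -> no change; set of 4 is {4}
Step 13: union(8, 6) -> merged; set of 8 now {6, 8}
Step 14: union(6, 1) -> merged; set of 6 now {1, 6, 8, 9}
Step 15: union(1, 8) -> already same set; set of 1 now {1, 6, 8, 9}
Step 16: union(4, 10) -> merged; set of 4 now {0, 4, 10}
Step 17: union(5, 8) -> merged; set of 5 now {1, 3, 5, 6, 8, 9}
Component of 6: {1, 3, 5, 6, 8, 9}

Answer: 1, 3, 5, 6, 8, 9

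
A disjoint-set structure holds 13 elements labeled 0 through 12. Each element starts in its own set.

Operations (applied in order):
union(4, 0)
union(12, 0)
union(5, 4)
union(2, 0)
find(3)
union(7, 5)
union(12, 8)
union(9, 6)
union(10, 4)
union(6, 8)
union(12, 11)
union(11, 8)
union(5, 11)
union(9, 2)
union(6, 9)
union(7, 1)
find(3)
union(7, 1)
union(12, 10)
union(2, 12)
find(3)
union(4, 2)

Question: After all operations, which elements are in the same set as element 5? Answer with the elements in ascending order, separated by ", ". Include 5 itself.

Step 1: union(4, 0) -> merged; set of 4 now {0, 4}
Step 2: union(12, 0) -> merged; set of 12 now {0, 4, 12}
Step 3: union(5, 4) -> merged; set of 5 now {0, 4, 5, 12}
Step 4: union(2, 0) -> merged; set of 2 now {0, 2, 4, 5, 12}
Step 5: find(3) -> no change; set of 3 is {3}
Step 6: union(7, 5) -> merged; set of 7 now {0, 2, 4, 5, 7, 12}
Step 7: union(12, 8) -> merged; set of 12 now {0, 2, 4, 5, 7, 8, 12}
Step 8: union(9, 6) -> merged; set of 9 now {6, 9}
Step 9: union(10, 4) -> merged; set of 10 now {0, 2, 4, 5, 7, 8, 10, 12}
Step 10: union(6, 8) -> merged; set of 6 now {0, 2, 4, 5, 6, 7, 8, 9, 10, 12}
Step 11: union(12, 11) -> merged; set of 12 now {0, 2, 4, 5, 6, 7, 8, 9, 10, 11, 12}
Step 12: union(11, 8) -> already same set; set of 11 now {0, 2, 4, 5, 6, 7, 8, 9, 10, 11, 12}
Step 13: union(5, 11) -> already same set; set of 5 now {0, 2, 4, 5, 6, 7, 8, 9, 10, 11, 12}
Step 14: union(9, 2) -> already same set; set of 9 now {0, 2, 4, 5, 6, 7, 8, 9, 10, 11, 12}
Step 15: union(6, 9) -> already same set; set of 6 now {0, 2, 4, 5, 6, 7, 8, 9, 10, 11, 12}
Step 16: union(7, 1) -> merged; set of 7 now {0, 1, 2, 4, 5, 6, 7, 8, 9, 10, 11, 12}
Step 17: find(3) -> no change; set of 3 is {3}
Step 18: union(7, 1) -> already same set; set of 7 now {0, 1, 2, 4, 5, 6, 7, 8, 9, 10, 11, 12}
Step 19: union(12, 10) -> already same set; set of 12 now {0, 1, 2, 4, 5, 6, 7, 8, 9, 10, 11, 12}
Step 20: union(2, 12) -> already same set; set of 2 now {0, 1, 2, 4, 5, 6, 7, 8, 9, 10, 11, 12}
Step 21: find(3) -> no change; set of 3 is {3}
Step 22: union(4, 2) -> already same set; set of 4 now {0, 1, 2, 4, 5, 6, 7, 8, 9, 10, 11, 12}
Component of 5: {0, 1, 2, 4, 5, 6, 7, 8, 9, 10, 11, 12}

Answer: 0, 1, 2, 4, 5, 6, 7, 8, 9, 10, 11, 12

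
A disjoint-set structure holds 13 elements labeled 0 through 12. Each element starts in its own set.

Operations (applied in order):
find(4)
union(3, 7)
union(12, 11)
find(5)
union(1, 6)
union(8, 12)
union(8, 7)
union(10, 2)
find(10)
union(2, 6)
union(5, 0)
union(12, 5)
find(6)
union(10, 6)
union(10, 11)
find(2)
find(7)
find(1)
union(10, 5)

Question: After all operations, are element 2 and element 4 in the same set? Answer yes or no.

Step 1: find(4) -> no change; set of 4 is {4}
Step 2: union(3, 7) -> merged; set of 3 now {3, 7}
Step 3: union(12, 11) -> merged; set of 12 now {11, 12}
Step 4: find(5) -> no change; set of 5 is {5}
Step 5: union(1, 6) -> merged; set of 1 now {1, 6}
Step 6: union(8, 12) -> merged; set of 8 now {8, 11, 12}
Step 7: union(8, 7) -> merged; set of 8 now {3, 7, 8, 11, 12}
Step 8: union(10, 2) -> merged; set of 10 now {2, 10}
Step 9: find(10) -> no change; set of 10 is {2, 10}
Step 10: union(2, 6) -> merged; set of 2 now {1, 2, 6, 10}
Step 11: union(5, 0) -> merged; set of 5 now {0, 5}
Step 12: union(12, 5) -> merged; set of 12 now {0, 3, 5, 7, 8, 11, 12}
Step 13: find(6) -> no change; set of 6 is {1, 2, 6, 10}
Step 14: union(10, 6) -> already same set; set of 10 now {1, 2, 6, 10}
Step 15: union(10, 11) -> merged; set of 10 now {0, 1, 2, 3, 5, 6, 7, 8, 10, 11, 12}
Step 16: find(2) -> no change; set of 2 is {0, 1, 2, 3, 5, 6, 7, 8, 10, 11, 12}
Step 17: find(7) -> no change; set of 7 is {0, 1, 2, 3, 5, 6, 7, 8, 10, 11, 12}
Step 18: find(1) -> no change; set of 1 is {0, 1, 2, 3, 5, 6, 7, 8, 10, 11, 12}
Step 19: union(10, 5) -> already same set; set of 10 now {0, 1, 2, 3, 5, 6, 7, 8, 10, 11, 12}
Set of 2: {0, 1, 2, 3, 5, 6, 7, 8, 10, 11, 12}; 4 is not a member.

Answer: no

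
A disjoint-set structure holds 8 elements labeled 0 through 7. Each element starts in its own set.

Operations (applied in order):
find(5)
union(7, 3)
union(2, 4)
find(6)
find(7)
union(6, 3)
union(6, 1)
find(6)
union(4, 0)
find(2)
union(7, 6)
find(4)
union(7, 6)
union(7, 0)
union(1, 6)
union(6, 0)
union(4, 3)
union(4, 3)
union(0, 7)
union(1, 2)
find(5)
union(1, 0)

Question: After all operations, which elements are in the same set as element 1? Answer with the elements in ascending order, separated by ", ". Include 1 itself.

Step 1: find(5) -> no change; set of 5 is {5}
Step 2: union(7, 3) -> merged; set of 7 now {3, 7}
Step 3: union(2, 4) -> merged; set of 2 now {2, 4}
Step 4: find(6) -> no change; set of 6 is {6}
Step 5: find(7) -> no change; set of 7 is {3, 7}
Step 6: union(6, 3) -> merged; set of 6 now {3, 6, 7}
Step 7: union(6, 1) -> merged; set of 6 now {1, 3, 6, 7}
Step 8: find(6) -> no change; set of 6 is {1, 3, 6, 7}
Step 9: union(4, 0) -> merged; set of 4 now {0, 2, 4}
Step 10: find(2) -> no change; set of 2 is {0, 2, 4}
Step 11: union(7, 6) -> already same set; set of 7 now {1, 3, 6, 7}
Step 12: find(4) -> no change; set of 4 is {0, 2, 4}
Step 13: union(7, 6) -> already same set; set of 7 now {1, 3, 6, 7}
Step 14: union(7, 0) -> merged; set of 7 now {0, 1, 2, 3, 4, 6, 7}
Step 15: union(1, 6) -> already same set; set of 1 now {0, 1, 2, 3, 4, 6, 7}
Step 16: union(6, 0) -> already same set; set of 6 now {0, 1, 2, 3, 4, 6, 7}
Step 17: union(4, 3) -> already same set; set of 4 now {0, 1, 2, 3, 4, 6, 7}
Step 18: union(4, 3) -> already same set; set of 4 now {0, 1, 2, 3, 4, 6, 7}
Step 19: union(0, 7) -> already same set; set of 0 now {0, 1, 2, 3, 4, 6, 7}
Step 20: union(1, 2) -> already same set; set of 1 now {0, 1, 2, 3, 4, 6, 7}
Step 21: find(5) -> no change; set of 5 is {5}
Step 22: union(1, 0) -> already same set; set of 1 now {0, 1, 2, 3, 4, 6, 7}
Component of 1: {0, 1, 2, 3, 4, 6, 7}

Answer: 0, 1, 2, 3, 4, 6, 7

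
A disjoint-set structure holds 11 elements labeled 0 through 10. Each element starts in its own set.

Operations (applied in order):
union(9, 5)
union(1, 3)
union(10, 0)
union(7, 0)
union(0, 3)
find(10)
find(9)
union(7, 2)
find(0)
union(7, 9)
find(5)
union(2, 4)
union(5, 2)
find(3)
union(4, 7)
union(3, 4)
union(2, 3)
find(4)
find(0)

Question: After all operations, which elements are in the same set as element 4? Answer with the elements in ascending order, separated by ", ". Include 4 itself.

Step 1: union(9, 5) -> merged; set of 9 now {5, 9}
Step 2: union(1, 3) -> merged; set of 1 now {1, 3}
Step 3: union(10, 0) -> merged; set of 10 now {0, 10}
Step 4: union(7, 0) -> merged; set of 7 now {0, 7, 10}
Step 5: union(0, 3) -> merged; set of 0 now {0, 1, 3, 7, 10}
Step 6: find(10) -> no change; set of 10 is {0, 1, 3, 7, 10}
Step 7: find(9) -> no change; set of 9 is {5, 9}
Step 8: union(7, 2) -> merged; set of 7 now {0, 1, 2, 3, 7, 10}
Step 9: find(0) -> no change; set of 0 is {0, 1, 2, 3, 7, 10}
Step 10: union(7, 9) -> merged; set of 7 now {0, 1, 2, 3, 5, 7, 9, 10}
Step 11: find(5) -> no change; set of 5 is {0, 1, 2, 3, 5, 7, 9, 10}
Step 12: union(2, 4) -> merged; set of 2 now {0, 1, 2, 3, 4, 5, 7, 9, 10}
Step 13: union(5, 2) -> already same set; set of 5 now {0, 1, 2, 3, 4, 5, 7, 9, 10}
Step 14: find(3) -> no change; set of 3 is {0, 1, 2, 3, 4, 5, 7, 9, 10}
Step 15: union(4, 7) -> already same set; set of 4 now {0, 1, 2, 3, 4, 5, 7, 9, 10}
Step 16: union(3, 4) -> already same set; set of 3 now {0, 1, 2, 3, 4, 5, 7, 9, 10}
Step 17: union(2, 3) -> already same set; set of 2 now {0, 1, 2, 3, 4, 5, 7, 9, 10}
Step 18: find(4) -> no change; set of 4 is {0, 1, 2, 3, 4, 5, 7, 9, 10}
Step 19: find(0) -> no change; set of 0 is {0, 1, 2, 3, 4, 5, 7, 9, 10}
Component of 4: {0, 1, 2, 3, 4, 5, 7, 9, 10}

Answer: 0, 1, 2, 3, 4, 5, 7, 9, 10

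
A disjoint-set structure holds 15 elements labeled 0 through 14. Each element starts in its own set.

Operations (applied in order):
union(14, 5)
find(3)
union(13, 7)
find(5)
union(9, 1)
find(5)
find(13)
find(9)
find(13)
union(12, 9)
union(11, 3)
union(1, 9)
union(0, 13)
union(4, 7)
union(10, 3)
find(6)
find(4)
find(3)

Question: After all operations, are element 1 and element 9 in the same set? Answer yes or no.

Step 1: union(14, 5) -> merged; set of 14 now {5, 14}
Step 2: find(3) -> no change; set of 3 is {3}
Step 3: union(13, 7) -> merged; set of 13 now {7, 13}
Step 4: find(5) -> no change; set of 5 is {5, 14}
Step 5: union(9, 1) -> merged; set of 9 now {1, 9}
Step 6: find(5) -> no change; set of 5 is {5, 14}
Step 7: find(13) -> no change; set of 13 is {7, 13}
Step 8: find(9) -> no change; set of 9 is {1, 9}
Step 9: find(13) -> no change; set of 13 is {7, 13}
Step 10: union(12, 9) -> merged; set of 12 now {1, 9, 12}
Step 11: union(11, 3) -> merged; set of 11 now {3, 11}
Step 12: union(1, 9) -> already same set; set of 1 now {1, 9, 12}
Step 13: union(0, 13) -> merged; set of 0 now {0, 7, 13}
Step 14: union(4, 7) -> merged; set of 4 now {0, 4, 7, 13}
Step 15: union(10, 3) -> merged; set of 10 now {3, 10, 11}
Step 16: find(6) -> no change; set of 6 is {6}
Step 17: find(4) -> no change; set of 4 is {0, 4, 7, 13}
Step 18: find(3) -> no change; set of 3 is {3, 10, 11}
Set of 1: {1, 9, 12}; 9 is a member.

Answer: yes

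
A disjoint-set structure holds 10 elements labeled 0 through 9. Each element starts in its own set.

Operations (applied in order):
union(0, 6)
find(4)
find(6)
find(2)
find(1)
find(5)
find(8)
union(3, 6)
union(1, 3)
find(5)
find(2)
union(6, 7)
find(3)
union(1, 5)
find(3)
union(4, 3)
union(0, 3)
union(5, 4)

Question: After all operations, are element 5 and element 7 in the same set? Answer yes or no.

Step 1: union(0, 6) -> merged; set of 0 now {0, 6}
Step 2: find(4) -> no change; set of 4 is {4}
Step 3: find(6) -> no change; set of 6 is {0, 6}
Step 4: find(2) -> no change; set of 2 is {2}
Step 5: find(1) -> no change; set of 1 is {1}
Step 6: find(5) -> no change; set of 5 is {5}
Step 7: find(8) -> no change; set of 8 is {8}
Step 8: union(3, 6) -> merged; set of 3 now {0, 3, 6}
Step 9: union(1, 3) -> merged; set of 1 now {0, 1, 3, 6}
Step 10: find(5) -> no change; set of 5 is {5}
Step 11: find(2) -> no change; set of 2 is {2}
Step 12: union(6, 7) -> merged; set of 6 now {0, 1, 3, 6, 7}
Step 13: find(3) -> no change; set of 3 is {0, 1, 3, 6, 7}
Step 14: union(1, 5) -> merged; set of 1 now {0, 1, 3, 5, 6, 7}
Step 15: find(3) -> no change; set of 3 is {0, 1, 3, 5, 6, 7}
Step 16: union(4, 3) -> merged; set of 4 now {0, 1, 3, 4, 5, 6, 7}
Step 17: union(0, 3) -> already same set; set of 0 now {0, 1, 3, 4, 5, 6, 7}
Step 18: union(5, 4) -> already same set; set of 5 now {0, 1, 3, 4, 5, 6, 7}
Set of 5: {0, 1, 3, 4, 5, 6, 7}; 7 is a member.

Answer: yes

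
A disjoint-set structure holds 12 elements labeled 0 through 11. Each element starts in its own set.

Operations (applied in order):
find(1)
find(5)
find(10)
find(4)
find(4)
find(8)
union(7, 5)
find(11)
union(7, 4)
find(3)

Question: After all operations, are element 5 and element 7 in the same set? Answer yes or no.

Step 1: find(1) -> no change; set of 1 is {1}
Step 2: find(5) -> no change; set of 5 is {5}
Step 3: find(10) -> no change; set of 10 is {10}
Step 4: find(4) -> no change; set of 4 is {4}
Step 5: find(4) -> no change; set of 4 is {4}
Step 6: find(8) -> no change; set of 8 is {8}
Step 7: union(7, 5) -> merged; set of 7 now {5, 7}
Step 8: find(11) -> no change; set of 11 is {11}
Step 9: union(7, 4) -> merged; set of 7 now {4, 5, 7}
Step 10: find(3) -> no change; set of 3 is {3}
Set of 5: {4, 5, 7}; 7 is a member.

Answer: yes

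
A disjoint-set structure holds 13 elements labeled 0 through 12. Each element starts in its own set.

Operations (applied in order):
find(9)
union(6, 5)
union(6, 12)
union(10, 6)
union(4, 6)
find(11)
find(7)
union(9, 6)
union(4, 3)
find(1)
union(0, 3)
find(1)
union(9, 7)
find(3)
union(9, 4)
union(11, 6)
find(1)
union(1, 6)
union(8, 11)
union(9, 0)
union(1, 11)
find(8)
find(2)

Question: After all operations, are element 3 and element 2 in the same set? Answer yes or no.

Step 1: find(9) -> no change; set of 9 is {9}
Step 2: union(6, 5) -> merged; set of 6 now {5, 6}
Step 3: union(6, 12) -> merged; set of 6 now {5, 6, 12}
Step 4: union(10, 6) -> merged; set of 10 now {5, 6, 10, 12}
Step 5: union(4, 6) -> merged; set of 4 now {4, 5, 6, 10, 12}
Step 6: find(11) -> no change; set of 11 is {11}
Step 7: find(7) -> no change; set of 7 is {7}
Step 8: union(9, 6) -> merged; set of 9 now {4, 5, 6, 9, 10, 12}
Step 9: union(4, 3) -> merged; set of 4 now {3, 4, 5, 6, 9, 10, 12}
Step 10: find(1) -> no change; set of 1 is {1}
Step 11: union(0, 3) -> merged; set of 0 now {0, 3, 4, 5, 6, 9, 10, 12}
Step 12: find(1) -> no change; set of 1 is {1}
Step 13: union(9, 7) -> merged; set of 9 now {0, 3, 4, 5, 6, 7, 9, 10, 12}
Step 14: find(3) -> no change; set of 3 is {0, 3, 4, 5, 6, 7, 9, 10, 12}
Step 15: union(9, 4) -> already same set; set of 9 now {0, 3, 4, 5, 6, 7, 9, 10, 12}
Step 16: union(11, 6) -> merged; set of 11 now {0, 3, 4, 5, 6, 7, 9, 10, 11, 12}
Step 17: find(1) -> no change; set of 1 is {1}
Step 18: union(1, 6) -> merged; set of 1 now {0, 1, 3, 4, 5, 6, 7, 9, 10, 11, 12}
Step 19: union(8, 11) -> merged; set of 8 now {0, 1, 3, 4, 5, 6, 7, 8, 9, 10, 11, 12}
Step 20: union(9, 0) -> already same set; set of 9 now {0, 1, 3, 4, 5, 6, 7, 8, 9, 10, 11, 12}
Step 21: union(1, 11) -> already same set; set of 1 now {0, 1, 3, 4, 5, 6, 7, 8, 9, 10, 11, 12}
Step 22: find(8) -> no change; set of 8 is {0, 1, 3, 4, 5, 6, 7, 8, 9, 10, 11, 12}
Step 23: find(2) -> no change; set of 2 is {2}
Set of 3: {0, 1, 3, 4, 5, 6, 7, 8, 9, 10, 11, 12}; 2 is not a member.

Answer: no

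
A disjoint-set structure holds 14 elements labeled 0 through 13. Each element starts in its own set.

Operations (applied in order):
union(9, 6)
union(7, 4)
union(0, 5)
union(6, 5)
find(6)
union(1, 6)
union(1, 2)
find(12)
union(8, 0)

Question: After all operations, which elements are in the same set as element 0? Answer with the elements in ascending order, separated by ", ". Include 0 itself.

Answer: 0, 1, 2, 5, 6, 8, 9

Derivation:
Step 1: union(9, 6) -> merged; set of 9 now {6, 9}
Step 2: union(7, 4) -> merged; set of 7 now {4, 7}
Step 3: union(0, 5) -> merged; set of 0 now {0, 5}
Step 4: union(6, 5) -> merged; set of 6 now {0, 5, 6, 9}
Step 5: find(6) -> no change; set of 6 is {0, 5, 6, 9}
Step 6: union(1, 6) -> merged; set of 1 now {0, 1, 5, 6, 9}
Step 7: union(1, 2) -> merged; set of 1 now {0, 1, 2, 5, 6, 9}
Step 8: find(12) -> no change; set of 12 is {12}
Step 9: union(8, 0) -> merged; set of 8 now {0, 1, 2, 5, 6, 8, 9}
Component of 0: {0, 1, 2, 5, 6, 8, 9}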